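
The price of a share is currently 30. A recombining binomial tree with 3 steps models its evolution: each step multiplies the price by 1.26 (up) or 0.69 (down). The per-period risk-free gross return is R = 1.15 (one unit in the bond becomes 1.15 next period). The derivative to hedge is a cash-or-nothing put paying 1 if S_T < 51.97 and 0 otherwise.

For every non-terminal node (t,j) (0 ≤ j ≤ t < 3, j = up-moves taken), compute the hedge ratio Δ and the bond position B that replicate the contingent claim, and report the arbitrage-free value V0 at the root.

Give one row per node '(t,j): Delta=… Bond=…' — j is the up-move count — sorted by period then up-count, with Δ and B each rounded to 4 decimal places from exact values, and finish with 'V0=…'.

Risk-neutral probability p* = (R−d)/(u−d) = (1.15−0.69)/(1.26−0.69) = 0.8070.
At expiry t=3: V(3,0)=1.0000, V(3,1)=1.0000, V(3,2)=1.0000, V(3,3)=0.0000
Node (2,0) S=14.2830: V=(p*·1.0000+(1−p*)·1.0000)/1.15=0.8696; Δ=(1.0000−1.0000)/(17.9966−9.8553)=0.0000; B=V−Δ·S=0.8696
Node (2,1) S=26.0820: V=(p*·1.0000+(1−p*)·1.0000)/1.15=0.8696; Δ=(1.0000−1.0000)/(32.8633−17.9966)=0.0000; B=V−Δ·S=0.8696
Node (2,2) S=47.6280: V=(p*·0.0000+(1−p*)·1.0000)/1.15=0.1678; Δ=(0.0000−1.0000)/(60.0113−32.8633)=-0.0368; B=V−Δ·S=1.9222
Node (1,0) S=20.7000: V=(p*·0.8696+(1−p*)·0.8696)/1.15=0.7561; Δ=(0.8696−0.8696)/(26.0820−14.2830)=0.0000; B=V−Δ·S=0.7561
Node (1,1) S=37.8000: V=(p*·0.1678+(1−p*)·0.8696)/1.15=0.2637; Δ=(0.1678−0.8696)/(47.6280−26.0820)=-0.0326; B=V−Δ·S=1.4948
Node (0,0) S=30.0000: V=(p*·0.2637+(1−p*)·0.7561)/1.15=0.3119; Δ=(0.2637−0.7561)/(37.8000−20.7000)=-0.0288; B=V−Δ·S=1.1759
Each (Δ,B) replicates both successor values, so the strategy is self-financing and V0 is arbitrage-free.

(0,0): Delta=-0.0288 Bond=1.1759
(1,0): Delta=0.0000 Bond=0.7561
(1,1): Delta=-0.0326 Bond=1.4948
(2,0): Delta=0.0000 Bond=0.8696
(2,1): Delta=0.0000 Bond=0.8696
(2,2): Delta=-0.0368 Bond=1.9222
V0=0.3119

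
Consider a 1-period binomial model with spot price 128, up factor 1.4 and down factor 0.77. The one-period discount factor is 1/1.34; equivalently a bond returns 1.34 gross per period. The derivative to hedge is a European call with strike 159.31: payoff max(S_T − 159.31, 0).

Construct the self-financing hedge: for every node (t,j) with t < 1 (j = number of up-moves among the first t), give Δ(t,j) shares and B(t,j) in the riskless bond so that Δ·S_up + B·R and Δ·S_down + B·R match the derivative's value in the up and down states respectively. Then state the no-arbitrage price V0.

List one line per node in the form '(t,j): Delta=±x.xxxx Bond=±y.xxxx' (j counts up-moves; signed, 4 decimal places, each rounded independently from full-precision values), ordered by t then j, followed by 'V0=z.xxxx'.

(0,0): Delta=0.2467 Bond=-18.1418
V0=13.4296

The replicating-portfolio and risk-neutral prices coincide; use p* = (1.34−0.77)/(1.4−0.77) = 0.9048 for the latter.
Terminal payoffs: V(1,0)=0.0000, V(1,1)=19.8900
  t=0,j=0: stock 128.0000 → up 179.2000 (V=19.8900), down 98.5600 (V=0.0000). Price 13.4296; hedge Δ=0.2467, bond B=-18.1418.
Check: Δ(0,0)·S0 + B(0,0) = 13.4296 = V0.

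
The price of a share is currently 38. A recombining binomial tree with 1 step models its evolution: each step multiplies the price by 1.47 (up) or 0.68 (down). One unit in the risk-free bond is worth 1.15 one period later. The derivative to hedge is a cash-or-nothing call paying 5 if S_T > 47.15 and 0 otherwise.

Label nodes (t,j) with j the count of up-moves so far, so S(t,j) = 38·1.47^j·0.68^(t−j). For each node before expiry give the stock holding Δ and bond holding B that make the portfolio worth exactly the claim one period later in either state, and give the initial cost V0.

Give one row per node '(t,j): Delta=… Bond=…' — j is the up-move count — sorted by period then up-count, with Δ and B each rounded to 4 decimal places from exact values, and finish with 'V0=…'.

(0,0): Delta=0.1666 Bond=-3.7424
V0=2.5867

Under the risk-neutral measure, an up-move has probability p* = (R−d)/(u−d) = 0.5949 and values discount at R = 1.15.
Terminal values V(1,·): V(1,0)=0.0000, V(1,1)=5.0000
  t=0,j=0: stock 38.0000 → up 55.8600 (V=5.0000), down 25.8400 (V=0.0000). Price 2.5867; hedge Δ=0.1666, bond B=-3.7424.
Root portfolio cost Δ·38+B reproduces V0=2.5867.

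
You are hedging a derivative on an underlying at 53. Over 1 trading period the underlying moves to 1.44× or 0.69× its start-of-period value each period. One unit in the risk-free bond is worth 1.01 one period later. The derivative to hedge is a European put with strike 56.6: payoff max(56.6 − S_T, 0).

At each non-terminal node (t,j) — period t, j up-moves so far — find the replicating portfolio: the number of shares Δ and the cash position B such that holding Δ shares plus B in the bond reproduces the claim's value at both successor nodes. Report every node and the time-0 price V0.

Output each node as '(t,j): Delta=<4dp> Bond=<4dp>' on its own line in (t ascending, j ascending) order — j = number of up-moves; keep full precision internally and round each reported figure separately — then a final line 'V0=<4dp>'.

(0,0): Delta=-0.5039 Bond=38.0768
V0=11.3702

No-arbitrage ⇒ martingale measure with p* = (R−d)/(u−d) = 0.4267.
Terminal payoffs: V(1,0)=20.0300, V(1,1)=0.0000
(0,0): S=53.0000. Δ = (V_up−V_dn)/(S_up−S_dn) = (0.0000−20.0300)/(76.3200−36.5700) = -0.5039. V = [p*·0.0000 + (1−p*)·20.0300]/1.01 = 11.3702. B = V − Δ·S = 38.0768.
Root portfolio cost Δ·53+B reproduces V0=11.3702.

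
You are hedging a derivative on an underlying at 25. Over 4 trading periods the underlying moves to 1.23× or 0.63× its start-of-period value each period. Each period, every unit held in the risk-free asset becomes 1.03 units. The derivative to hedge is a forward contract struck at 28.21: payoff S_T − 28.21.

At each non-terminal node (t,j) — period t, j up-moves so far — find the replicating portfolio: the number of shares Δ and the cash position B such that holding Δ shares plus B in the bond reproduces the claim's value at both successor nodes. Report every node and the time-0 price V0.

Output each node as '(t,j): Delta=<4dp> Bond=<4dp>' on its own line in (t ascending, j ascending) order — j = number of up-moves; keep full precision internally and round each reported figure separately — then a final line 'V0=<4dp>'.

(0,0): Delta=1.0000 Bond=-25.0642
(1,0): Delta=1.0000 Bond=-25.8161
(1,1): Delta=1.0000 Bond=-25.8161
(2,0): Delta=1.0000 Bond=-26.5906
(2,1): Delta=1.0000 Bond=-26.5906
(2,2): Delta=1.0000 Bond=-26.5906
(3,0): Delta=1.0000 Bond=-27.3883
(3,1): Delta=1.0000 Bond=-27.3883
(3,2): Delta=1.0000 Bond=-27.3883
(3,3): Delta=1.0000 Bond=-27.3883
V0=-0.0642

Since d<R<u, set p* = (R−d)/(u−d) = 0.6667; price each node as the discounted p*-expectation of its children.
At expiry t=4: V(4,0)=-24.2718, V(4,1)=-20.5211, V(4,2)=-13.1982, V(4,3)=1.0987, V(4,4)=29.0117
(3,0): S=6.2512. Δ = (V_up−V_dn)/(S_up−S_dn) = (-20.5211−-24.2718)/(7.6889−3.9382) = 1.0000. V = [p*·-20.5211 + (1−p*)·-24.2718]/1.03 = -21.1372. B = V − Δ·S = -27.3883.
(3,1): S=12.2047. Δ = (V_up−V_dn)/(S_up−S_dn) = (-13.1982−-20.5211)/(15.0118−7.6889) = 1.0000. V = [p*·-13.1982 + (1−p*)·-20.5211]/1.03 = -15.1837. B = V − Δ·S = -27.3883.
(3,2): S=23.8282. Δ = (V_up−V_dn)/(S_up−S_dn) = (1.0987−-13.1982)/(29.3087−15.0118) = 1.0000. V = [p*·1.0987 + (1−p*)·-13.1982]/1.03 = -3.5602. B = V − Δ·S = -27.3883.
(3,3): S=46.5217. Δ = (V_up−V_dn)/(S_up−S_dn) = (29.0117−1.0987)/(57.2217−29.3087) = 1.0000. V = [p*·29.0117 + (1−p*)·1.0987]/1.03 = 19.1333. B = V − Δ·S = -27.3883.
(2,0): S=9.9225. Δ = (V_up−V_dn)/(S_up−S_dn) = (-15.1837−-21.1372)/(12.2047−6.2512) = 1.0000. V = [p*·-15.1837 + (1−p*)·-21.1372]/1.03 = -16.6681. B = V − Δ·S = -26.5906.
(2,1): S=19.3725. Δ = (V_up−V_dn)/(S_up−S_dn) = (-3.5602−-15.1837)/(23.8282−12.2047) = 1.0000. V = [p*·-3.5602 + (1−p*)·-15.1837]/1.03 = -7.2181. B = V − Δ·S = -26.5906.
(2,2): S=37.8225. Δ = (V_up−V_dn)/(S_up−S_dn) = (19.1333−-3.5602)/(46.5217−23.8282) = 1.0000. V = [p*·19.1333 + (1−p*)·-3.5602]/1.03 = 11.2319. B = V − Δ·S = -26.5906.
(1,0): S=15.7500. Δ = (V_up−V_dn)/(S_up−S_dn) = (-7.2181−-16.6681)/(19.3725−9.9225) = 1.0000. V = [p*·-7.2181 + (1−p*)·-16.6681]/1.03 = -10.0661. B = V − Δ·S = -25.8161.
(1,1): S=30.7500. Δ = (V_up−V_dn)/(S_up−S_dn) = (11.2319−-7.2181)/(37.8225−19.3725) = 1.0000. V = [p*·11.2319 + (1−p*)·-7.2181]/1.03 = 4.9339. B = V − Δ·S = -25.8161.
(0,0): S=25.0000. Δ = (V_up−V_dn)/(S_up−S_dn) = (4.9339−-10.0661)/(30.7500−15.7500) = 1.0000. V = [p*·4.9339 + (1−p*)·-10.0661]/1.03 = -0.0642. B = V − Δ·S = -25.0642.
The time-0 hedge costs -0.0642, which is the no-arbitrage price.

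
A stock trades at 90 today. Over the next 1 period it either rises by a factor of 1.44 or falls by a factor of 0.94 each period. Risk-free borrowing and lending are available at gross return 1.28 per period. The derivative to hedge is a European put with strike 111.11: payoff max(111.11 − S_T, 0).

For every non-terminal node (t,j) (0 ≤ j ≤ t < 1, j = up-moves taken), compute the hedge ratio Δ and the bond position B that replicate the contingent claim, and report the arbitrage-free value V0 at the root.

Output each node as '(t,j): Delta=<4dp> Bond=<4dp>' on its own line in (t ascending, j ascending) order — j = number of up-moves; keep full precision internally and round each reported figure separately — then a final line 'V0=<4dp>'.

(0,0): Delta=-0.5891 Bond=59.6475
V0=6.6275

The replicating-portfolio and risk-neutral prices coincide; use p* = (1.28−0.94)/(1.44−0.94) = 0.6800 for the latter.
Terminal values V(1,·): V(1,0)=26.5100, V(1,1)=0.0000
Node (0,0) S=90.0000: V=(p*·0.0000+(1−p*)·26.5100)/1.28=6.6275; Δ=(0.0000−26.5100)/(129.6000−84.6000)=-0.5891; B=V−Δ·S=59.6475
Self-financing check: at every node Δ·S+B equals the discounted successor values.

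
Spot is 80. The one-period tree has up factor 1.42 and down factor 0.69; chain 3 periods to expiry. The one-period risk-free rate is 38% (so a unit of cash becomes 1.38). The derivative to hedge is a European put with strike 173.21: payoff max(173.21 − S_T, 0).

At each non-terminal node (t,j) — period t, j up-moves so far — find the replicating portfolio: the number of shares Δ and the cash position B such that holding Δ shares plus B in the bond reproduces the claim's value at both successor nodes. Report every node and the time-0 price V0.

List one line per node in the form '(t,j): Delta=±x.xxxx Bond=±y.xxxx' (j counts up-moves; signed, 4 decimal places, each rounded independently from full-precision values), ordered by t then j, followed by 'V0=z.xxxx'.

Risk-neutral probability p* = (R−d)/(u−d) = (1.38−0.69)/(1.42−0.69) = 0.9452.
Terminal values V(3,·): V(3,0)=146.9293, V(3,1)=119.1250, V(3,2)=61.9047, V(3,3)=0.0000
Node (2,0) S=38.0880: V=(p*·119.1250+(1−p*)·146.9293)/1.38=87.4265; Δ=(119.1250−146.9293)/(54.0850−26.2807)=-1.0000; B=V−Δ·S=125.5145
Node (2,1) S=78.3840: V=(p*·61.9047+(1−p*)·119.1250)/1.38=47.1305; Δ=(61.9047−119.1250)/(111.3053−54.0850)=-1.0000; B=V−Δ·S=125.5145
Node (2,2) S=161.3120: V=(p*·0.0000+(1−p*)·61.9047)/1.38=2.4580; Δ=(0.0000−61.9047)/(229.0630−111.3053)=-0.5257; B=V−Δ·S=87.2590
Node (1,0) S=55.2000: V=(p*·47.1305+(1−p*)·87.4265)/1.38=35.7525; Δ=(47.1305−87.4265)/(78.3840−38.0880)=-1.0000; B=V−Δ·S=90.9525
Node (1,1) S=113.6000: V=(p*·2.4580+(1−p*)·47.1305)/1.38=3.5549; Δ=(2.4580−47.1305)/(161.3120−78.3840)=-0.5387; B=V−Δ·S=64.7501
Node (0,0) S=80.0000: V=(p*·3.5549+(1−p*)·35.7525)/1.38=3.8545; Δ=(3.5549−35.7525)/(113.6000−55.2000)=-0.5513; B=V−Δ·S=47.9608
Check: Δ(0,0)·S0 + B(0,0) = 3.8545 = V0.

(0,0): Delta=-0.5513 Bond=47.9608
(1,0): Delta=-1.0000 Bond=90.9525
(1,1): Delta=-0.5387 Bond=64.7501
(2,0): Delta=-1.0000 Bond=125.5145
(2,1): Delta=-1.0000 Bond=125.5145
(2,2): Delta=-0.5257 Bond=87.2590
V0=3.8545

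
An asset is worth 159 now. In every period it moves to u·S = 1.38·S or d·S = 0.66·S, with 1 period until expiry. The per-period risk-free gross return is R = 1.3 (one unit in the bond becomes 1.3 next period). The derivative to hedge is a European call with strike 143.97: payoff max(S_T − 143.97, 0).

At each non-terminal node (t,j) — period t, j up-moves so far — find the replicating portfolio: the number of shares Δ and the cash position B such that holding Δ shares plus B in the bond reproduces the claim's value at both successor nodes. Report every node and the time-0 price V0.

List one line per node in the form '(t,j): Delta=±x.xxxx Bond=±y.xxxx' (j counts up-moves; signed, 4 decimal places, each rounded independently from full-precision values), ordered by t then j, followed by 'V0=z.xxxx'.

No-arbitrage ⇒ martingale measure with p* = (R−d)/(u−d) = 0.8889.
Terminal values V(1,·): V(1,0)=0.0000, V(1,1)=75.4500
(0,0): S=159.0000. Δ = (V_up−V_dn)/(S_up−S_dn) = (75.4500−0.0000)/(219.4200−104.9400) = 0.6591. V = [p*·75.4500 + (1−p*)·0.0000]/1.3 = 51.5897. B = V − Δ·S = -53.2019.
Self-financing check: at every node Δ·S+B equals the discounted successor values.

(0,0): Delta=0.6591 Bond=-53.2019
V0=51.5897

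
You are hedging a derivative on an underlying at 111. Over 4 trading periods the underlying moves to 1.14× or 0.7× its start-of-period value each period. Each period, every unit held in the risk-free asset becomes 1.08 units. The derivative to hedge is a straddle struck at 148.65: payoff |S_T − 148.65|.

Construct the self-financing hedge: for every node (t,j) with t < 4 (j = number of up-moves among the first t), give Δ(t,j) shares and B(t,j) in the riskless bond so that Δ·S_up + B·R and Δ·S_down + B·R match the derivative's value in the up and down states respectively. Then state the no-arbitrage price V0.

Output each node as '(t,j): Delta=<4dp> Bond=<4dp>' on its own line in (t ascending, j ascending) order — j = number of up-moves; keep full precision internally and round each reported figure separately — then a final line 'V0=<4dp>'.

(0,0): Delta=-0.1870 Bond=50.7724
(1,0): Delta=-1.0000 Bond=118.0032
(1,1): Delta=-0.1082 Bond=44.8602
(2,0): Delta=-1.0000 Bond=127.4434
(2,1): Delta=-1.0000 Bond=127.4434
(2,2): Delta=-0.0217 Bond=35.9762
(3,0): Delta=-1.0000 Bond=137.6389
(3,1): Delta=-1.0000 Bond=137.6389
(3,2): Delta=-1.0000 Bond=137.6389
(3,3): Delta=0.0731 Bond=23.2567
V0=30.0138

No-arbitrage ⇒ martingale measure with p* = (R−d)/(u−d) = 0.8636.
Terminal values V(4,·): V(4,0)=121.9989, V(4,1)=105.2468, V(4,2)=77.9648, V(4,3)=33.5340, V(4,4)=38.8246
(3,0): S=38.0730. Δ = (V_up−V_dn)/(S_up−S_dn) = (105.2468−121.9989)/(43.4032−26.6511) = -1.0000. V = [p*·105.2468 + (1−p*)·121.9989]/1.08 = 99.5659. B = V − Δ·S = 137.6389.
(3,1): S=62.0046. Δ = (V_up−V_dn)/(S_up−S_dn) = (77.9648−105.2468)/(70.6852−43.4032) = -1.0000. V = [p*·77.9648 + (1−p*)·105.2468]/1.08 = 75.6343. B = V − Δ·S = 137.6389.
(3,2): S=100.9789. Δ = (V_up−V_dn)/(S_up−S_dn) = (33.5340−77.9648)/(115.1160−70.6852) = -1.0000. V = [p*·33.5340 + (1−p*)·77.9648]/1.08 = 36.6600. B = V − Δ·S = 137.6389.
(3,3): S=164.4514. Δ = (V_up−V_dn)/(S_up−S_dn) = (38.8246−33.5340)/(187.4746−115.1160) = 0.0731. V = [p*·38.8246 + (1−p*)·33.5340]/1.08 = 35.2807. B = V − Δ·S = 23.2567.
(2,0): S=54.3900. Δ = (V_up−V_dn)/(S_up−S_dn) = (75.6343−99.5659)/(62.0046−38.0730) = -1.0000. V = [p*·75.6343 + (1−p*)·99.5659]/1.08 = 73.0534. B = V − Δ·S = 127.4434.
(2,1): S=88.5780. Δ = (V_up−V_dn)/(S_up−S_dn) = (36.6600−75.6343)/(100.9789−62.0046) = -1.0000. V = [p*·36.6600 + (1−p*)·75.6343]/1.08 = 38.8654. B = V − Δ·S = 127.4434.
(2,2): S=144.2556. Δ = (V_up−V_dn)/(S_up−S_dn) = (35.2807−36.6600)/(164.4514−100.9789) = -0.0217. V = [p*·35.2807 + (1−p*)·36.6600]/1.08 = 32.8415. B = V − Δ·S = 35.9762.
(1,0): S=77.7000. Δ = (V_up−V_dn)/(S_up−S_dn) = (38.8654−73.0534)/(88.5780−54.3900) = -1.0000. V = [p*·38.8654 + (1−p*)·73.0534]/1.08 = 40.3032. B = V − Δ·S = 118.0032.
(1,1): S=126.5400. Δ = (V_up−V_dn)/(S_up−S_dn) = (32.8415−38.8654)/(144.2556−88.5780) = -0.1082. V = [p*·32.8415 + (1−p*)·38.8654]/1.08 = 31.1694. B = V − Δ·S = 44.8602.
(0,0): S=111.0000. Δ = (V_up−V_dn)/(S_up−S_dn) = (31.1694−40.3032)/(126.5400−77.7000) = -0.1870. V = [p*·31.1694 + (1−p*)·40.3032]/1.08 = 30.0138. B = V − Δ·S = 50.7724.
Self-financing check: at every node Δ·S+B equals the discounted successor values.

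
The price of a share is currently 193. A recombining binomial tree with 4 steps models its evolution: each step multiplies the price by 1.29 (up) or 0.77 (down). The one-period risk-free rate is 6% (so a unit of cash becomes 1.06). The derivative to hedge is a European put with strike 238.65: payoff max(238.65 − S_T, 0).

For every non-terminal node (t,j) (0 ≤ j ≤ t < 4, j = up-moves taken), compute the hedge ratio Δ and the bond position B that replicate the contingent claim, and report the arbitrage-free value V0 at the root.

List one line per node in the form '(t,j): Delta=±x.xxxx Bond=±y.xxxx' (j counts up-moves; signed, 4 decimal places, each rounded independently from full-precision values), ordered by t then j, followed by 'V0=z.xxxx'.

Under the risk-neutral measure, an up-move has probability p* = (R−d)/(u−d) = 0.5577 and values discount at R = 1.06.
At expiry t=4: V(4,0)=170.8046, V(4,1)=124.9870, V(4,2)=48.2275, V(4,3)=0.0000, V(4,4)=0.0000
(3,0): S=88.1109. Δ = (V_up−V_dn)/(S_up−S_dn) = (124.9870−170.8046)/(113.6630−67.8454) = -1.0000. V = [p*·124.9870 + (1−p*)·170.8046]/1.06 = 137.0306. B = V − Δ·S = 225.1415.
(3,1): S=147.6143. Δ = (V_up−V_dn)/(S_up−S_dn) = (48.2275−124.9870)/(190.4225−113.6630) = -1.0000. V = [p*·48.2275 + (1−p*)·124.9870]/1.06 = 77.5272. B = V − Δ·S = 225.1415.
(3,2): S=247.3019. Δ = (V_up−V_dn)/(S_up−S_dn) = (0.0000−48.2275)/(319.0195−190.4225) = -0.3750. V = [p*·0.0000 + (1−p*)·48.2275]/1.06 = 20.1240. B = V − Δ·S = 112.8692.
(3,3): S=414.3110. Δ = (V_up−V_dn)/(S_up−S_dn) = (0.0000−0.0000)/(534.4612−319.0195) = 0.0000. V = [p*·0.0000 + (1−p*)·0.0000]/1.06 = 0.0000. B = V − Δ·S = 0.0000.
(2,0): S=114.4297. Δ = (V_up−V_dn)/(S_up−S_dn) = (77.5272−137.0306)/(147.6143−88.1109) = -1.0000. V = [p*·77.5272 + (1−p*)·137.0306]/1.06 = 97.9680. B = V − Δ·S = 212.3977.
(2,1): S=191.7069. Δ = (V_up−V_dn)/(S_up−S_dn) = (20.1240−77.5272)/(247.3019−147.6143) = -0.5758. V = [p*·20.1240 + (1−p*)·77.5272]/1.06 = 42.9376. B = V − Δ·S = 153.3284.
(2,2): S=321.1713. Δ = (V_up−V_dn)/(S_up−S_dn) = (0.0000−20.1240)/(414.3110−247.3019) = -0.1205. V = [p*·0.0000 + (1−p*)·20.1240]/1.06 = 8.3972. B = V − Δ·S = 47.0971.
(1,0): S=148.6100. Δ = (V_up−V_dn)/(S_up−S_dn) = (42.9376−97.9680)/(191.7069−114.4297) = -0.7121. V = [p*·42.9376 + (1−p*)·97.9680]/1.06 = 63.4698. B = V − Δ·S = 169.2974.
(1,1): S=248.9700. Δ = (V_up−V_dn)/(S_up−S_dn) = (8.3972−42.9376)/(321.1713−191.7069) = -0.2668. V = [p*·8.3972 + (1−p*)·42.9376]/1.06 = 22.3346. B = V − Δ·S = 88.7585.
(0,0): S=193.0000. Δ = (V_up−V_dn)/(S_up−S_dn) = (22.3346−63.4698)/(248.9700−148.6100) = -0.4099. V = [p*·22.3346 + (1−p*)·63.4698]/1.06 = 38.2349. B = V − Δ·S = 117.3410.
Each (Δ,B) replicates both successor values, so the strategy is self-financing and V0 is arbitrage-free.

(0,0): Delta=-0.4099 Bond=117.3410
(1,0): Delta=-0.7121 Bond=169.2974
(1,1): Delta=-0.2668 Bond=88.7585
(2,0): Delta=-1.0000 Bond=212.3977
(2,1): Delta=-0.5758 Bond=153.3284
(2,2): Delta=-0.1205 Bond=47.0971
(3,0): Delta=-1.0000 Bond=225.1415
(3,1): Delta=-1.0000 Bond=225.1415
(3,2): Delta=-0.3750 Bond=112.8692
(3,3): Delta=0.0000 Bond=0.0000
V0=38.2349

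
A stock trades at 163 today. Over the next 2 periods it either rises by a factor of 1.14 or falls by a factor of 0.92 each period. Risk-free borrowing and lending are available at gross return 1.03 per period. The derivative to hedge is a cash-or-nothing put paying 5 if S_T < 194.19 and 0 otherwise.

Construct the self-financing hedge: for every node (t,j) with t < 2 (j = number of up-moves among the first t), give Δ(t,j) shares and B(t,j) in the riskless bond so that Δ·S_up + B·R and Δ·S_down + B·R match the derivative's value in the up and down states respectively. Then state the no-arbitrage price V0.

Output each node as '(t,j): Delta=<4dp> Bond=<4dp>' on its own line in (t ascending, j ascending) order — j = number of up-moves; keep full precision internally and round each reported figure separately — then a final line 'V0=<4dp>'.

Risk-neutral probability p* = (R−d)/(u−d) = (1.03−0.92)/(1.14−0.92) = 0.5000.
Terminal payoffs: V(2,0)=5.0000, V(2,1)=5.0000, V(2,2)=0.0000
(1,0): S=149.9600. Δ = (V_up−V_dn)/(S_up−S_dn) = (5.0000−5.0000)/(170.9544−137.9632) = 0.0000. V = [p*·5.0000 + (1−p*)·5.0000]/1.03 = 4.8544. B = V − Δ·S = 4.8544.
(1,1): S=185.8200. Δ = (V_up−V_dn)/(S_up−S_dn) = (0.0000−5.0000)/(211.8348−170.9544) = -0.1223. V = [p*·0.0000 + (1−p*)·5.0000]/1.03 = 2.4272. B = V − Δ·S = 25.1545.
(0,0): S=163.0000. Δ = (V_up−V_dn)/(S_up−S_dn) = (2.4272−4.8544)/(185.8200−149.9600) = -0.0677. V = [p*·2.4272 + (1−p*)·4.8544]/1.03 = 3.5347. B = V − Δ·S = 14.5674.
Each (Δ,B) replicates both successor values, so the strategy is self-financing and V0 is arbitrage-free.

(0,0): Delta=-0.0677 Bond=14.5674
(1,0): Delta=0.0000 Bond=4.8544
(1,1): Delta=-0.1223 Bond=25.1545
V0=3.5347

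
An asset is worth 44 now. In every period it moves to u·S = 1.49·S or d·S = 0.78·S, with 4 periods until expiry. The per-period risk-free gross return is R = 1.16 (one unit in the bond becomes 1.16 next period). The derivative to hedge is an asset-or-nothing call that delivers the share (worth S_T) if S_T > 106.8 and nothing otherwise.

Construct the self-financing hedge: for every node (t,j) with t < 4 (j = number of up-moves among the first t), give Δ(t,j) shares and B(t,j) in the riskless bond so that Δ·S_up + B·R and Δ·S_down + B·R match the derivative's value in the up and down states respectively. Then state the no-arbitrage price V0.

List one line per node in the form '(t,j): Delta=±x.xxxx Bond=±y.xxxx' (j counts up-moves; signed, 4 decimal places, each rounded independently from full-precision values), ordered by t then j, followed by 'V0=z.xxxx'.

(0,0): Delta=1.2548 Bond=-27.5130
(1,0): Delta=0.9918 Bond=-22.8886
(1,1): Delta=1.3744 Bond=-39.7539
(2,0): Delta=0.0000 Bond=0.0000
(2,1): Delta=1.4427 Bond=-49.6080
(2,2): Delta=1.3433 Bond=-43.0806
(3,0): Delta=0.0000 Bond=0.0000
(3,1): Delta=0.0000 Bond=0.0000
(3,2): Delta=2.0986 Bond=-107.5188
(3,3): Delta=1.0000 Bond=0.0000
V0=27.6997

Risk-neutral probability p* = (R−d)/(u−d) = (1.16−0.78)/(1.49−0.78) = 0.5352.
Payoff layer (t=4): V(4,0)=0.0000, V(4,1)=0.0000, V(4,2)=0.0000, V(4,3)=113.5288, V(4,4)=216.8691
Node (3,0) S=20.8803: V=(p*·0.0000+(1−p*)·0.0000)/1.16=0.0000; Δ=(0.0000−0.0000)/(31.1116−16.2866)=0.0000; B=V−Δ·S=0.0000
Node (3,1) S=39.8867: V=(p*·0.0000+(1−p*)·0.0000)/1.16=0.0000; Δ=(0.0000−0.0000)/(59.4312−31.1116)=0.0000; B=V−Δ·S=0.0000
Node (3,2) S=76.1938: V=(p*·113.5288+(1−p*)·0.0000)/1.16=52.3809; Δ=(113.5288−0.0000)/(113.5288−59.4312)=2.0986; B=V−Δ·S=-107.5188
Node (3,3) S=145.5498: V=(p*·216.8691+(1−p*)·113.5288)/1.16=145.5498; Δ=(216.8691−113.5288)/(216.8691−113.5288)=1.0000; B=V−Δ·S=0.0000
Node (2,0) S=26.7696: V=(p*·0.0000+(1−p*)·0.0000)/1.16=0.0000; Δ=(0.0000−0.0000)/(39.8867−20.8803)=0.0000; B=V−Δ·S=0.0000
Node (2,1) S=51.1368: V=(p*·52.3809+(1−p*)·0.0000)/1.16=24.1680; Δ=(52.3809−0.0000)/(76.1938−39.8867)=1.4427; B=V−Δ·S=-49.6080
Node (2,2) S=97.6844: V=(p*·145.5498+(1−p*)·52.3809)/1.16=88.1431; Δ=(145.5498−52.3809)/(145.5498−76.1938)=1.3433; B=V−Δ·S=-43.0806
Node (1,0) S=34.3200: V=(p*·24.1680+(1−p*)·0.0000)/1.16=11.1508; Δ=(24.1680−0.0000)/(51.1368−26.7696)=0.9918; B=V−Δ·S=-22.8886
Node (1,1) S=65.5600: V=(p*·88.1431+(1−p*)·24.1680)/1.16=50.3519; Δ=(88.1431−24.1680)/(97.6844−51.1368)=1.3744; B=V−Δ·S=-39.7539
Node (0,0) S=44.0000: V=(p*·50.3519+(1−p*)·11.1508)/1.16=27.6997; Δ=(50.3519−11.1508)/(65.5600−34.3200)=1.2548; B=V−Δ·S=-27.5130
Check: Δ(0,0)·S0 + B(0,0) = 27.6997 = V0.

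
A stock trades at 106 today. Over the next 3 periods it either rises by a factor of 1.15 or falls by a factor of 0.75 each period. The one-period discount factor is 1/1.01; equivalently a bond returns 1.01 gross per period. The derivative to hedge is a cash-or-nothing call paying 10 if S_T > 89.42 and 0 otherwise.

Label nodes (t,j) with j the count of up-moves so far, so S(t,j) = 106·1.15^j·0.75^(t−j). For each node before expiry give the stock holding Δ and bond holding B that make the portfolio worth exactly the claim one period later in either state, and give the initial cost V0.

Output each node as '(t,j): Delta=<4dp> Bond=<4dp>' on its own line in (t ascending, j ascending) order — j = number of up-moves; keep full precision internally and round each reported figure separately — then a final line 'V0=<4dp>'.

(0,0): Delta=0.1052 Bond=-4.1796
(1,0): Delta=0.2024 Bond=-11.9474
(1,1): Delta=0.0711 Bond=-0.0613
(2,0): Delta=0.0000 Bond=0.0000
(2,1): Delta=0.2734 Bond=-18.5644
(2,2): Delta=0.0000 Bond=9.9010
V0=6.9713

Under the risk-neutral measure, an up-move has probability p* = (R−d)/(u−d) = 0.6500 and values discount at R = 1.01.
At expiry t=3: V(3,0)=0.0000, V(3,1)=0.0000, V(3,2)=10.0000, V(3,3)=10.0000
(2,0): S=59.6250. Δ = (V_up−V_dn)/(S_up−S_dn) = (0.0000−0.0000)/(68.5687−44.7188) = 0.0000. V = [p*·0.0000 + (1−p*)·0.0000]/1.01 = 0.0000. B = V − Δ·S = 0.0000.
(2,1): S=91.4250. Δ = (V_up−V_dn)/(S_up−S_dn) = (10.0000−0.0000)/(105.1387−68.5687) = 0.2734. V = [p*·10.0000 + (1−p*)·0.0000]/1.01 = 6.4356. B = V − Δ·S = -18.5644.
(2,2): S=140.1850. Δ = (V_up−V_dn)/(S_up−S_dn) = (10.0000−10.0000)/(161.2127−105.1387) = 0.0000. V = [p*·10.0000 + (1−p*)·10.0000]/1.01 = 9.9010. B = V − Δ·S = 9.9010.
(1,0): S=79.5000. Δ = (V_up−V_dn)/(S_up−S_dn) = (6.4356−0.0000)/(91.4250−59.6250) = 0.2024. V = [p*·6.4356 + (1−p*)·0.0000]/1.01 = 4.1418. B = V − Δ·S = -11.9474.
(1,1): S=121.9000. Δ = (V_up−V_dn)/(S_up−S_dn) = (9.9010−6.4356)/(140.1850−91.4250) = 0.0711. V = [p*·9.9010 + (1−p*)·6.4356]/1.01 = 8.6021. B = V − Δ·S = -0.0613.
(0,0): S=106.0000. Δ = (V_up−V_dn)/(S_up−S_dn) = (8.6021−4.1418)/(121.9000−79.5000) = 0.1052. V = [p*·8.6021 + (1−p*)·4.1418]/1.01 = 6.9713. B = V − Δ·S = -4.1796.
Root portfolio cost Δ·106+B reproduces V0=6.9713.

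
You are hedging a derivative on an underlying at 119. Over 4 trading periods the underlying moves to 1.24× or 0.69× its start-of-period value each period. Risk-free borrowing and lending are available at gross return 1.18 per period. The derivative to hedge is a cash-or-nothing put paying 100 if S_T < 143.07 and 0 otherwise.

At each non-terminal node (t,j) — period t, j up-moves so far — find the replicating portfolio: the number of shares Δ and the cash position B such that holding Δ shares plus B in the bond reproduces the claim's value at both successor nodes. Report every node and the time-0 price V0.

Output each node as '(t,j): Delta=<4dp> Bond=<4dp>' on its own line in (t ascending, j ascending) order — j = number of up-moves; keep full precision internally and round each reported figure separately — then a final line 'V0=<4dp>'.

(0,0): Delta=-0.2416 Bond=31.9146
(1,0): Delta=-1.2622 Bond=121.4679
(1,1): Delta=-0.1720 Bond=27.3969
(2,0): Delta=0.0000 Bond=71.8184
(2,1): Delta=-1.3483 Bond=152.0889
(2,2): Delta=-0.0919 Bond=17.6638
(3,0): Delta=0.0000 Bond=84.7458
(3,1): Delta=0.0000 Bond=84.7458
(3,2): Delta=-1.4401 Bond=191.0632
(3,3): Delta=0.0000 Bond=0.0000
V0=3.1692

Under the risk-neutral measure, an up-move has probability p* = (R−d)/(u−d) = 0.8909 and values discount at R = 1.18.
At expiry t=4: V(4,0)=100.0000, V(4,1)=100.0000, V(4,2)=100.0000, V(4,3)=0.0000, V(4,4)=0.0000
(3,0): S=39.0926. Δ = (V_up−V_dn)/(S_up−S_dn) = (100.0000−100.0000)/(48.4748−26.9739) = 0.0000. V = [p*·100.0000 + (1−p*)·100.0000]/1.18 = 84.7458. B = V − Δ·S = 84.7458.
(3,1): S=70.2533. Δ = (V_up−V_dn)/(S_up−S_dn) = (100.0000−100.0000)/(87.1141−48.4748) = 0.0000. V = [p*·100.0000 + (1−p*)·100.0000]/1.18 = 84.7458. B = V − Δ·S = 84.7458.
(3,2): S=126.2523. Δ = (V_up−V_dn)/(S_up−S_dn) = (0.0000−100.0000)/(156.5529−87.1141) = -1.4401. V = [p*·0.0000 + (1−p*)·100.0000]/1.18 = 9.2450. B = V − Δ·S = 191.0632.
(3,3): S=226.8883. Δ = (V_up−V_dn)/(S_up−S_dn) = (0.0000−0.0000)/(281.3414−156.5529) = 0.0000. V = [p*·0.0000 + (1−p*)·0.0000]/1.18 = 0.0000. B = V − Δ·S = 0.0000.
(2,0): S=56.6559. Δ = (V_up−V_dn)/(S_up−S_dn) = (84.7458−84.7458)/(70.2533−39.0926) = 0.0000. V = [p*·84.7458 + (1−p*)·84.7458]/1.18 = 71.8184. B = V − Δ·S = 71.8184.
(2,1): S=101.8164. Δ = (V_up−V_dn)/(S_up−S_dn) = (9.2450−84.7458)/(126.2523−70.2533) = -1.3483. V = [p*·9.2450 + (1−p*)·84.7458]/1.18 = 14.8148. B = V − Δ·S = 152.0889.
(2,2): S=182.9744. Δ = (V_up−V_dn)/(S_up−S_dn) = (0.0000−9.2450)/(226.8883−126.2523) = -0.0919. V = [p*·0.0000 + (1−p*)·9.2450]/1.18 = 0.8547. B = V − Δ·S = 17.6638.
(1,0): S=82.1100. Δ = (V_up−V_dn)/(S_up−S_dn) = (14.8148−71.8184)/(101.8164−56.6559) = -1.2622. V = [p*·14.8148 + (1−p*)·71.8184]/1.18 = 17.8249. B = V − Δ·S = 121.4679.
(1,1): S=147.5600. Δ = (V_up−V_dn)/(S_up−S_dn) = (0.8547−14.8148)/(182.9744−101.8164) = -0.1720. V = [p*·0.8547 + (1−p*)·14.8148]/1.18 = 2.0149. B = V − Δ·S = 27.3969.
(0,0): S=119.0000. Δ = (V_up−V_dn)/(S_up−S_dn) = (2.0149−17.8249)/(147.5600−82.1100) = -0.2416. V = [p*·2.0149 + (1−p*)·17.8249]/1.18 = 3.1692. B = V − Δ·S = 31.9146.
Each (Δ,B) replicates both successor values, so the strategy is self-financing and V0 is arbitrage-free.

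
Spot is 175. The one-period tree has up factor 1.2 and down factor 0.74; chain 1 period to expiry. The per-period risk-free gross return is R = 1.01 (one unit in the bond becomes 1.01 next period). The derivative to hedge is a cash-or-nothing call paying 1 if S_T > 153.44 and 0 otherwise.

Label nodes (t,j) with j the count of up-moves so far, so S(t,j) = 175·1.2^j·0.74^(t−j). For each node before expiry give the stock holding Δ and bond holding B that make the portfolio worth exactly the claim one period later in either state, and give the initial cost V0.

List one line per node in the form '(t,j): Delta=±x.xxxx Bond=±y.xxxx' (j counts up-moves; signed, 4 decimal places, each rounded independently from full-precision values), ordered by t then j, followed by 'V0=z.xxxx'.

(0,0): Delta=0.0124 Bond=-1.5928
V0=0.5811

Since d<R<u, set p* = (R−d)/(u−d) = 0.5870; price each node as the discounted p*-expectation of its children.
Terminal payoffs: V(1,0)=0.0000, V(1,1)=1.0000
(0,0): S=175.0000. Δ = (V_up−V_dn)/(S_up−S_dn) = (1.0000−0.0000)/(210.0000−129.5000) = 0.0124. V = [p*·1.0000 + (1−p*)·0.0000]/1.01 = 0.5811. B = V − Δ·S = -1.5928.
The time-0 hedge costs 0.5811, which is the no-arbitrage price.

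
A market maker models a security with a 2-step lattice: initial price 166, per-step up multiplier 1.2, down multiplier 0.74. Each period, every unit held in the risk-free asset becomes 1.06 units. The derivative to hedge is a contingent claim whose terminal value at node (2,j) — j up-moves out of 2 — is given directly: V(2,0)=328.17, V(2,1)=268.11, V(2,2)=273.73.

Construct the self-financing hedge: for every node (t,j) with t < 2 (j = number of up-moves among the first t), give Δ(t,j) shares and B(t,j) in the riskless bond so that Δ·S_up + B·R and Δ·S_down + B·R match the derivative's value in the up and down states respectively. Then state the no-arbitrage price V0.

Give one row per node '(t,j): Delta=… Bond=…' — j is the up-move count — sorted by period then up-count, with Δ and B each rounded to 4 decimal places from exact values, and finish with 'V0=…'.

Under the risk-neutral measure, an up-move has probability p* = (R−d)/(u−d) = 0.6957 and values discount at R = 1.06.
Payoff layer (t=2): V(2,0)=328.1700, V(2,1)=268.1100, V(2,2)=273.7300
  t=1,j=0: stock 122.8400 → up 147.4080 (V=268.1100), down 90.9016 (V=328.1700). Price 270.1784; hedge Δ=-1.0629, bond B=400.7436.
  t=1,j=1: stock 199.2000 → up 239.0400 (V=273.7300), down 147.4080 (V=268.1100). Price 256.6222; hedge Δ=0.0613, bond B=244.4048.
  t=0,j=0: stock 166.0000 → up 199.2000 (V=256.6222), down 122.8400 (V=270.1784). Price 245.9887; hedge Δ=-0.1775, bond B=275.4587.
Check: Δ(0,0)·S0 + B(0,0) = 245.9887 = V0.

(0,0): Delta=-0.1775 Bond=275.4587
(1,0): Delta=-1.0629 Bond=400.7436
(1,1): Delta=0.0613 Bond=244.4048
V0=245.9887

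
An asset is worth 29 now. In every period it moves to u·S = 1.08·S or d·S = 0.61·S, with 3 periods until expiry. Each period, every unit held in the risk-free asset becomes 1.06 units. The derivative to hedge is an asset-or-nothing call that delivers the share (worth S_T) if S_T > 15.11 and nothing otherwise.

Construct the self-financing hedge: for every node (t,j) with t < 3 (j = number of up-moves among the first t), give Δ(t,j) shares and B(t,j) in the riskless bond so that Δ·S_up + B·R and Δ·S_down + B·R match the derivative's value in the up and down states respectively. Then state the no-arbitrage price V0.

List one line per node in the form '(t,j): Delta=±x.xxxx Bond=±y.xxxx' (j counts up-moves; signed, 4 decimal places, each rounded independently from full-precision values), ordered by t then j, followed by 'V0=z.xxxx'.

Under the risk-neutral measure, an up-move has probability p* = (R−d)/(u−d) = 0.9574 and values discount at R = 1.06.
Payoff layer (t=3): V(3,0)=0.0000, V(3,1)=0.0000, V(3,2)=20.6336, V(3,3)=36.5316
  t=2,j=0: stock 10.7909 → up 11.6542 (V=0.0000), down 6.5824 (V=0.0000). Price 0.0000; hedge Δ=0.0000, bond B=0.0000.
  t=2,j=1: stock 19.1052 → up 20.6336 (V=20.6336), down 11.6542 (V=0.0000). Price 18.6373; hedge Δ=2.2979, bond B=-25.2640.
  t=2,j=2: stock 33.8256 → up 36.5316 (V=36.5316), down 20.6336 (V=20.6336). Price 33.8256; hedge Δ=1.0000, bond B=0.0000.
  t=1,j=0: stock 17.6900 → up 19.1052 (V=18.6373), down 10.7909 (V=0.0000). Price 16.8342; hedge Δ=2.2416, bond B=-22.8197.
  t=1,j=1: stock 31.3200 → up 33.8256 (V=33.8256), down 19.1052 (V=18.6373). Price 31.3012; hedge Δ=1.0318, bond B=-1.0142.
  t=0,j=0: stock 29.0000 → up 31.3200 (V=31.3012), down 17.6900 (V=16.8342). Price 28.9487; hedge Δ=1.0614, bond B=-1.8322.
Check: Δ(0,0)·S0 + B(0,0) = 28.9487 = V0.

(0,0): Delta=1.0614 Bond=-1.8322
(1,0): Delta=2.2416 Bond=-22.8197
(1,1): Delta=1.0318 Bond=-1.0142
(2,0): Delta=0.0000 Bond=0.0000
(2,1): Delta=2.2979 Bond=-25.2640
(2,2): Delta=1.0000 Bond=0.0000
V0=28.9487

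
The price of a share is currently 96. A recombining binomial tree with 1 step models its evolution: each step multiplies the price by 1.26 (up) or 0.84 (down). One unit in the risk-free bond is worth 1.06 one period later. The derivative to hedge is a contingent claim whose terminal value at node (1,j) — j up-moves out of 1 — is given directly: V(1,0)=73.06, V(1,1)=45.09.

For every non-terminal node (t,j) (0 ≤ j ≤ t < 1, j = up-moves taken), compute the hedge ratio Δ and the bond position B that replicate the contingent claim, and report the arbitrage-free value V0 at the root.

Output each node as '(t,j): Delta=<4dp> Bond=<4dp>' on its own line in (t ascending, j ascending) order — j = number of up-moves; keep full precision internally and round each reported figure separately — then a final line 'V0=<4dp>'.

Since d<R<u, set p* = (R−d)/(u−d) = 0.5238; price each node as the discounted p*-expectation of its children.
At expiry t=1: V(1,0)=73.0600, V(1,1)=45.0900
Node (0,0) S=96.0000: V=(p*·45.0900+(1−p*)·73.0600)/1.06=55.1029; Δ=(45.0900−73.0600)/(120.9600−80.6400)=-0.6937; B=V−Δ·S=121.6981
Each (Δ,B) replicates both successor values, so the strategy is self-financing and V0 is arbitrage-free.

(0,0): Delta=-0.6937 Bond=121.6981
V0=55.1029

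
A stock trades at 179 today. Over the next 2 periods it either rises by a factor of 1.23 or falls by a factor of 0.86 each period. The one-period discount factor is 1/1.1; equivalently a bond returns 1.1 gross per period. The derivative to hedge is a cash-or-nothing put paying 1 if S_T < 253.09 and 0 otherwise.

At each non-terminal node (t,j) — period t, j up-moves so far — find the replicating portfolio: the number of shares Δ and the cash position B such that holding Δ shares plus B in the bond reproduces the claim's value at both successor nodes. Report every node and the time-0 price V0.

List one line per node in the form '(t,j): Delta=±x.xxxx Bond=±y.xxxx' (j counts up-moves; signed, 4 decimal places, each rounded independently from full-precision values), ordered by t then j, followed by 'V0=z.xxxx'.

Risk-neutral probability p* = (R−d)/(u−d) = (1.1−0.86)/(1.23−0.86) = 0.6486.
At expiry t=2: V(2,0)=1.0000, V(2,1)=1.0000, V(2,2)=0.0000
(1,0): S=153.9400. Δ = (V_up−V_dn)/(S_up−S_dn) = (1.0000−1.0000)/(189.3462−132.3884) = 0.0000. V = [p*·1.0000 + (1−p*)·1.0000]/1.1 = 0.9091. B = V − Δ·S = 0.9091.
(1,1): S=220.1700. Δ = (V_up−V_dn)/(S_up−S_dn) = (0.0000−1.0000)/(270.8091−189.3462) = -0.0123. V = [p*·0.0000 + (1−p*)·1.0000]/1.1 = 0.3194. B = V − Δ·S = 3.0221.
(0,0): S=179.0000. Δ = (V_up−V_dn)/(S_up−S_dn) = (0.3194−0.9091)/(220.1700−153.9400) = -0.0089. V = [p*·0.3194 + (1−p*)·0.9091]/1.1 = 0.4787. B = V − Δ·S = 2.0725.
The time-0 hedge costs 0.4787, which is the no-arbitrage price.

(0,0): Delta=-0.0089 Bond=2.0725
(1,0): Delta=0.0000 Bond=0.9091
(1,1): Delta=-0.0123 Bond=3.0221
V0=0.4787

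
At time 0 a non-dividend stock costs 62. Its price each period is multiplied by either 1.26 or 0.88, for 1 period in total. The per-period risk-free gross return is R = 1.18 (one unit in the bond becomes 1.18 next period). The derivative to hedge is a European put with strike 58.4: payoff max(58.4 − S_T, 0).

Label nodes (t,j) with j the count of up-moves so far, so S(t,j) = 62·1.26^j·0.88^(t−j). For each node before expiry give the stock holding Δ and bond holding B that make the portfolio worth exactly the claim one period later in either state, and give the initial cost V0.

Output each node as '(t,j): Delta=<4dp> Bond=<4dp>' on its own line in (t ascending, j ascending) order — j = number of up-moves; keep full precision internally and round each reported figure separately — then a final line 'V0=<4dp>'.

Since d<R<u, set p* = (R−d)/(u−d) = 0.7895; price each node as the discounted p*-expectation of its children.
Terminal payoffs: V(1,0)=3.8400, V(1,1)=0.0000
(0,0): S=62.0000. Δ = (V_up−V_dn)/(S_up−S_dn) = (0.0000−3.8400)/(78.1200−54.5600) = -0.1630. V = [p*·0.0000 + (1−p*)·3.8400]/1.18 = 0.6851. B = V − Δ·S = 10.7904.
Root portfolio cost Δ·62+B reproduces V0=0.6851.

(0,0): Delta=-0.1630 Bond=10.7904
V0=0.6851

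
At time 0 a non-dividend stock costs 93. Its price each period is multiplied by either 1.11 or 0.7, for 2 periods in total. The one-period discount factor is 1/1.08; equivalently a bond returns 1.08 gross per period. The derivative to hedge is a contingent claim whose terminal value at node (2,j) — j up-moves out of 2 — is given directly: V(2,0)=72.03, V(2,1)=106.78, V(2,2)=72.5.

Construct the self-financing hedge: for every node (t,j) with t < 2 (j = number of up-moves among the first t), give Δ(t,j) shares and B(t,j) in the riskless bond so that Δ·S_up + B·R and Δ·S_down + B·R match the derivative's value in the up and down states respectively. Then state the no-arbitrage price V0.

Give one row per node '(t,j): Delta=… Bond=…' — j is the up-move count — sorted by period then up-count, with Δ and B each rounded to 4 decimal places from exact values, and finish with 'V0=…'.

(0,0): Delta=-0.7098 Bond=132.1507
(1,0): Delta=1.3019 Bond=11.7599
(1,1): Delta=-0.8099 Bond=153.0619
V0=66.1411

The replicating-portfolio and risk-neutral prices coincide; use p* = (1.08−0.7)/(1.11−0.7) = 0.9268 for the latter.
Terminal payoffs: V(2,0)=72.0300, V(2,1)=106.7800, V(2,2)=72.5000
(1,0): S=65.1000. Δ = (V_up−V_dn)/(S_up−S_dn) = (106.7800−72.0300)/(72.2610−45.5700) = 1.3019. V = [p*·106.7800 + (1−p*)·72.0300]/1.08 = 96.5160. B = V − Δ·S = 11.7599.
(1,1): S=103.2300. Δ = (V_up−V_dn)/(S_up−S_dn) = (72.5000−106.7800)/(114.5853−72.2610) = -0.8099. V = [p*·72.5000 + (1−p*)·106.7800]/1.08 = 69.4521. B = V − Δ·S = 153.0619.
(0,0): S=93.0000. Δ = (V_up−V_dn)/(S_up−S_dn) = (69.4521−96.5160)/(103.2300−65.1000) = -0.7098. V = [p*·69.4521 + (1−p*)·96.5160]/1.08 = 66.1411. B = V − Δ·S = 132.1507.
Each (Δ,B) replicates both successor values, so the strategy is self-financing and V0 is arbitrage-free.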